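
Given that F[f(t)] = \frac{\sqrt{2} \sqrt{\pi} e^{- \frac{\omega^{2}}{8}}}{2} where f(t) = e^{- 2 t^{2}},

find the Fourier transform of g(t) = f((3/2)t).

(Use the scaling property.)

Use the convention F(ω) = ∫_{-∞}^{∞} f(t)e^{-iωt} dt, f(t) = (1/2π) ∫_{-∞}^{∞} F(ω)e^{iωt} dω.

F[g](ω) = \frac{\sqrt{2} \sqrt{\pi} e^{- \frac{\omega^{2}}{18}}}{3}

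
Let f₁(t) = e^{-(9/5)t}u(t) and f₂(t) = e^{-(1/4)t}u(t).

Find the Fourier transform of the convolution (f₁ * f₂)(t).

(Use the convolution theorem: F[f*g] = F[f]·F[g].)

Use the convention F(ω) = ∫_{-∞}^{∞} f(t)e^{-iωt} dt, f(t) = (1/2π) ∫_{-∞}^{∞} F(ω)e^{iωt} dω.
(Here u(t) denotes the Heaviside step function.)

F[f₁*f₂](ω) = \frac{20}{- 20 \omega^{2} + 41 i \omega + 9}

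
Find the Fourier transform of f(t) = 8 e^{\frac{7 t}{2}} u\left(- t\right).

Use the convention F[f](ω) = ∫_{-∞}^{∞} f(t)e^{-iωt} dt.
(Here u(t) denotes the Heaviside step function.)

F(ω) = - \frac{16}{2 i \omega - 7}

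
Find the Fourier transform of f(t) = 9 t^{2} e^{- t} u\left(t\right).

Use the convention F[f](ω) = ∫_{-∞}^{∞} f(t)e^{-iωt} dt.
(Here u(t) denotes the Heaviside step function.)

F(ω) = \frac{18}{\left(i \omega + 1\right)^{3}}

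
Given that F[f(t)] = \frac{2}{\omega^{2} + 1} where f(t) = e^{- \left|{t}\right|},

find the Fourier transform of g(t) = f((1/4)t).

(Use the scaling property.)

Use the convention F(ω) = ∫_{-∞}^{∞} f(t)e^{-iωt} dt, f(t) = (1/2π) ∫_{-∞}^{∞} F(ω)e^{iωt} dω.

F[g](ω) = \frac{8}{16 \omega^{2} + 1}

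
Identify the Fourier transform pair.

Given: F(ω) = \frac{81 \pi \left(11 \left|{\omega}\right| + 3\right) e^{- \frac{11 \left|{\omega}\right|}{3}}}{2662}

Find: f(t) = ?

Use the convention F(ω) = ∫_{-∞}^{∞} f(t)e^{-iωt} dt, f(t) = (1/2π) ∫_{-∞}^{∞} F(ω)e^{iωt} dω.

f(t) = \frac{9}{\left(t^{2} + \frac{121}{9}\right)^{2}}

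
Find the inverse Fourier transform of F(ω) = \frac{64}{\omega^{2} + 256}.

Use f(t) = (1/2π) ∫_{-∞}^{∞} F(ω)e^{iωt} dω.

f(t) = 2 e^{- 16 \left|{t}\right|}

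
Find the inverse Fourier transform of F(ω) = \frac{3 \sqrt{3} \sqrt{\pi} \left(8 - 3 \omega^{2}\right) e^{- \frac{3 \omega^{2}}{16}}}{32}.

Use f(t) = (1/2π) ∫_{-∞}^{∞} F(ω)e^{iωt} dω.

f(t) = 4 t^{2} e^{- \frac{4 t^{2}}{3}}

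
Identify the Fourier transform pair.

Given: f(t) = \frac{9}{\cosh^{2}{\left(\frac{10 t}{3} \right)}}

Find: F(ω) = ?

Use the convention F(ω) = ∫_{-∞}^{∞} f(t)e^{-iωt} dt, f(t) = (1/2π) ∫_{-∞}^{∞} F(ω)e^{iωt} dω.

F(ω) = \frac{81 \pi \omega}{100 \sinh{\left(\frac{3 \pi \omega}{20} \right)}}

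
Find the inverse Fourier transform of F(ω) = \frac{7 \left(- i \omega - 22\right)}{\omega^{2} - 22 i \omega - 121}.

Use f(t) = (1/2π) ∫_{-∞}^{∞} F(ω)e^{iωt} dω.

f(t) = 7 \left(11 t + 1\right) e^{- 11 t} u\left(t\right)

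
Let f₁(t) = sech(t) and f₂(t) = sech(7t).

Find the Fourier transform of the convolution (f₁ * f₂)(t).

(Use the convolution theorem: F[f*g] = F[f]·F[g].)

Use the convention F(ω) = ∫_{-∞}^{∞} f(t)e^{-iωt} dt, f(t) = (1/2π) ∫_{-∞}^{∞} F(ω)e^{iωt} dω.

F[f₁*f₂](ω) = \frac{\pi^{2}}{7 \cosh{\left(\frac{\pi \omega}{14} \right)} \cosh{\left(\frac{\pi \omega}{2} \right)}}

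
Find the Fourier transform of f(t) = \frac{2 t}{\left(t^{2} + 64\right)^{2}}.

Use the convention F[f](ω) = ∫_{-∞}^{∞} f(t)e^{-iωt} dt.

F(ω) = - \frac{i \pi \omega e^{- 8 \left|{\omega}\right|}}{8}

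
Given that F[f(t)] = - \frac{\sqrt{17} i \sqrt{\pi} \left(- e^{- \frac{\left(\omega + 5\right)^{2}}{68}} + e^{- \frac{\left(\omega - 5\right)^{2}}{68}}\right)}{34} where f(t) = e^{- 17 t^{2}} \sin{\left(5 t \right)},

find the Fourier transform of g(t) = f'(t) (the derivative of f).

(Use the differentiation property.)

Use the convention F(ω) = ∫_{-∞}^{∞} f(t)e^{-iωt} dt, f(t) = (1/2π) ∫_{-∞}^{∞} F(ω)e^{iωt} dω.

F[g](ω) = \frac{\sqrt{17} \sqrt{\pi} \omega \left(e^{\frac{5 \omega}{17}} - 1\right) e^{- \frac{\omega^{2}}{68} - \frac{5 \omega}{34} - \frac{25}{68}}}{34}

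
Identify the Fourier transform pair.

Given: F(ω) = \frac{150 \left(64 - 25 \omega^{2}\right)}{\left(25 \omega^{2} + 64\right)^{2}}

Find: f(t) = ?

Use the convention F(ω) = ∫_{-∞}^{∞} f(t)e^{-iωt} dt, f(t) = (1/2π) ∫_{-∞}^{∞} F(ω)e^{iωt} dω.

f(t) = 3 e^{- \frac{8 \left|{t}\right|}{5}} \left|{t}\right|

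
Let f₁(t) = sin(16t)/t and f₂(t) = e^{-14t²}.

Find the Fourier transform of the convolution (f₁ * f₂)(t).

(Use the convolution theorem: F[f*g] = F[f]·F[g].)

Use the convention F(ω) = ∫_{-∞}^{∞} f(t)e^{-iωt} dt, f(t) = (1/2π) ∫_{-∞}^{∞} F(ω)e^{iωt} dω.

F[f₁*f₂](ω) = \begin{cases} \frac{\sqrt{14} \pi^{\frac{3}{2}} e^{- \frac{\omega^{2}}{56}}}{14} & \text{for}\: \omega > -16 \wedge \omega < 16 \\0 & \text{otherwise} \end{cases}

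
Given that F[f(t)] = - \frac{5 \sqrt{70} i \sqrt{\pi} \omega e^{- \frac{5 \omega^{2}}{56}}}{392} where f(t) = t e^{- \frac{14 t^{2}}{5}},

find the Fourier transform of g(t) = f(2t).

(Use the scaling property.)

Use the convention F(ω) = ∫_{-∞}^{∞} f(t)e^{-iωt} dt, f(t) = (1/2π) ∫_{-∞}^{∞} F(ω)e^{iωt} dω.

F[g](ω) = - \frac{5 \sqrt{70} i \sqrt{\pi} \omega e^{- \frac{5 \omega^{2}}{224}}}{1568}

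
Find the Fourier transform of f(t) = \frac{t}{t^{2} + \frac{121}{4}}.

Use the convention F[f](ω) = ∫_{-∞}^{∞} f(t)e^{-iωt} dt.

F(ω) = - i \pi e^{- \frac{11 \left|{\omega}\right|}{2}} \operatorname{sign}{\left(\omega \right)}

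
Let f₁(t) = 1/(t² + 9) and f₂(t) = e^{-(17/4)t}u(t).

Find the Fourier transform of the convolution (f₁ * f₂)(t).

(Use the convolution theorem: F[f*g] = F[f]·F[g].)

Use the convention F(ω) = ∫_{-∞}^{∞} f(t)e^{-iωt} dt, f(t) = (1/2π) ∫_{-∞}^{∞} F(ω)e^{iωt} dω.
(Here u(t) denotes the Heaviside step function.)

F[f₁*f₂](ω) = \frac{4 \pi e^{- 3 \left|{\omega}\right|}}{3 \left(4 i \omega + 17\right)}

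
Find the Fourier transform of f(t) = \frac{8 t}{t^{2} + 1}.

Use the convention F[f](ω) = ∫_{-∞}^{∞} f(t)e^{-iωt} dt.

F(ω) = - 8 i \pi e^{- \left|{\omega}\right|} \operatorname{sign}{\left(\omega \right)}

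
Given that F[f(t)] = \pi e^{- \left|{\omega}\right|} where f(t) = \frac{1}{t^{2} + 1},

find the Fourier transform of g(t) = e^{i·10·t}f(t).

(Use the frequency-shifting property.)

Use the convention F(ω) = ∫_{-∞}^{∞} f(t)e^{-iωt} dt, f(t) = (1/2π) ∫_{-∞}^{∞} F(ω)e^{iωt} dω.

F[g](ω) = \pi e^{- \left|{\omega - 10}\right|}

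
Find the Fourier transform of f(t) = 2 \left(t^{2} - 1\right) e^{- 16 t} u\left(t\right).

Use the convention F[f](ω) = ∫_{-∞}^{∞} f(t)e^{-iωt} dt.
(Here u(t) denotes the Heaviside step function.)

F(ω) = \frac{2 \left(2 i \omega - \left(i \omega + 16\right)^{3} + 32\right)}{\left(i \omega + 16\right)^{4}}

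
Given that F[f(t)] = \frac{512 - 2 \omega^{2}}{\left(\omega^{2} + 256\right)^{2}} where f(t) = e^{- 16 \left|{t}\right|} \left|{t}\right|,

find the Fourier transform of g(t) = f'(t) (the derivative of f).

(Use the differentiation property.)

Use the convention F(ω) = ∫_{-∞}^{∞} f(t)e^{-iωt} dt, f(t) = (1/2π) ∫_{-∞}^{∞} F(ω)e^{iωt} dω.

F[g](ω) = - \frac{2 i \omega \left(\omega^{2} - 256\right)}{\left(\omega^{2} + 256\right)^{2}}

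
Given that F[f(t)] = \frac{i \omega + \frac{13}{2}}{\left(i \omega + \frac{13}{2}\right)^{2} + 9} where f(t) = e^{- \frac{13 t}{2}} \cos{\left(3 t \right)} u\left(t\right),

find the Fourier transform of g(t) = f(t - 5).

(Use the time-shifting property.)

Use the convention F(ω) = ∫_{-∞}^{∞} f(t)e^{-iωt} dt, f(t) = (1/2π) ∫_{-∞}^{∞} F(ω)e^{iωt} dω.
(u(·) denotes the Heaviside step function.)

F[g](ω) = \frac{2 \left(2 i \omega + 13\right) e^{- 5 i \omega}}{\left(2 i \omega + 13\right)^{2} + 36}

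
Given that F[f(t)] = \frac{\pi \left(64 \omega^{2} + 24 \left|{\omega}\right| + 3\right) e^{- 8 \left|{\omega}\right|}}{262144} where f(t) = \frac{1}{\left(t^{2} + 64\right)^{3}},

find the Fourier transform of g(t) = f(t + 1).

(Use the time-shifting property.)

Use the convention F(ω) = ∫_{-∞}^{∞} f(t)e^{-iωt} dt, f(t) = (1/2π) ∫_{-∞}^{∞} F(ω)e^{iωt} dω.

F[g](ω) = \frac{\pi \left(64 \omega^{2} + 24 \left|{\omega}\right| + 3\right) e^{i \omega - 8 \left|{\omega}\right|}}{262144}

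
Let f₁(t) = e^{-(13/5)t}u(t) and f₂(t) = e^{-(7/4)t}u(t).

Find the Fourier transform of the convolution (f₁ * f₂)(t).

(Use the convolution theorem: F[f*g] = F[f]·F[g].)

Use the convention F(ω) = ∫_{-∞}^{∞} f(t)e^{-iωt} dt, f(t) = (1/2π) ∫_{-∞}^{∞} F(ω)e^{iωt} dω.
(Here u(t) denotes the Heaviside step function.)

F[f₁*f₂](ω) = \frac{20}{- 20 \omega^{2} + 87 i \omega + 91}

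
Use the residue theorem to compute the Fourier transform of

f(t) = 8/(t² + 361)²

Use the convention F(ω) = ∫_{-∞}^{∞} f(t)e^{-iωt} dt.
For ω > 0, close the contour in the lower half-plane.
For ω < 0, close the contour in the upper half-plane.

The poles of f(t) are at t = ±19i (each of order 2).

Let g(z) = f(z)e^{-iωz}; for large |z| the factor e^{-iωz} decays in the lower half-plane when ω > 0 and in the upper half-plane when ω < 0.

Case ω > 0 (lower half-plane, clockwise contour ⇒ F(ω) = -2πi·ΣRes):
  Res_{z = - 19 i} g(z) = \frac{2 i \left(19 \omega + 1\right) e^{- 19 \omega}}{6859} (pole of order 2)
  F(ω) = -2πi·ΣRes = \frac{4 \pi \left(19 \omega + 1\right) e^{- 19 \omega}}{6859}

Case ω < 0 (upper half-plane, counterclockwise contour ⇒ F(ω) = +2πi·ΣRes):
  Res_{z = 19 i} g(z) = \frac{2 i \left(19 \omega - 1\right) e^{19 \omega}}{6859} (pole of order 2)
  F(ω) = 2πi·ΣRes = \frac{4 \pi \left(1 - 19 \omega\right) e^{19 \omega}}{6859}

Both cases combine into a single formula in |ω|:

F(ω) = \frac{4 \pi \left(19 \left|{\omega}\right| + 1\right) e^{- 19 \left|{\omega}\right|}}{6859}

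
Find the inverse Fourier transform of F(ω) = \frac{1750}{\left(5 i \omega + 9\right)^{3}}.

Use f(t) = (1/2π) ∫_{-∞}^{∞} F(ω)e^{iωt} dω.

f(t) = 7 t^{2} e^{- \frac{9 t}{5}} u\left(t\right)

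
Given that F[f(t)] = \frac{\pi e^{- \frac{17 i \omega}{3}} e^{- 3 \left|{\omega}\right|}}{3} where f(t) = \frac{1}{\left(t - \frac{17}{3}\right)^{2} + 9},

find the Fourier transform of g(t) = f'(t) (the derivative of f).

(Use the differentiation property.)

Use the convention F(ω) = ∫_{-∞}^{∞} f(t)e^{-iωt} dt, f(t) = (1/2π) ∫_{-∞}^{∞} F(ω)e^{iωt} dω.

F[g](ω) = \frac{i \pi \omega e^{- \frac{17 i \omega}{3} - 3 \left|{\omega}\right|}}{3}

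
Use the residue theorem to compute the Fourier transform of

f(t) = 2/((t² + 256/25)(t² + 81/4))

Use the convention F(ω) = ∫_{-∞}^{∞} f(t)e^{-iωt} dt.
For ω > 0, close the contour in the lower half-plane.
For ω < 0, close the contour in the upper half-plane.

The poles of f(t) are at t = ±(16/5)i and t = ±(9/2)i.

Let g(z) = f(z)e^{-iωz}; for large |z| the factor e^{-iωz} decays in the lower half-plane when ω > 0 and in the upper half-plane when ω < 0.

Case ω > 0 (lower half-plane, clockwise contour ⇒ F(ω) = -2πi·ΣRes):
  Res_{z = - \frac{16 i}{5}} g(z) = \frac{125 i e^{- \frac{16 \omega}{5}}}{4004}
  Res_{z = - \frac{9 i}{2}} g(z) = - \frac{200 i e^{- \frac{9 \omega}{2}}}{9009}
  F(ω) = -2πi·ΣRes = - \frac{400 \pi e^{- \frac{9 \omega}{2}}}{9009} + \frac{125 \pi e^{- \frac{16 \omega}{5}}}{2002}

Case ω < 0 (upper half-plane, counterclockwise contour ⇒ F(ω) = +2πi·ΣRes):
  Res_{z = \frac{16 i}{5}} g(z) = - \frac{125 i e^{\frac{16 \omega}{5}}}{4004}
  Res_{z = \frac{9 i}{2}} g(z) = \frac{200 i e^{\frac{9 \omega}{2}}}{9009}
  F(ω) = 2πi·ΣRes = \frac{25 \pi \left(45 e^{\frac{16 \omega}{5}} - 32 e^{\frac{9 \omega}{2}}\right)}{18018}

Both cases combine into a single formula in |ω|:

F(ω) = - \frac{400 \pi e^{- \frac{9 \left|{\omega}\right|}{2}}}{9009} + \frac{125 \pi e^{- \frac{16 \left|{\omega}\right|}{5}}}{2002}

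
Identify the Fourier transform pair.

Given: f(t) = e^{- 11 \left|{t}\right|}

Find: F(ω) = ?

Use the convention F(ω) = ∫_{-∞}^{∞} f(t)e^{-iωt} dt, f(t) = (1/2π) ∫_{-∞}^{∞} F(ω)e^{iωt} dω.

F(ω) = \frac{22}{\omega^{2} + 121}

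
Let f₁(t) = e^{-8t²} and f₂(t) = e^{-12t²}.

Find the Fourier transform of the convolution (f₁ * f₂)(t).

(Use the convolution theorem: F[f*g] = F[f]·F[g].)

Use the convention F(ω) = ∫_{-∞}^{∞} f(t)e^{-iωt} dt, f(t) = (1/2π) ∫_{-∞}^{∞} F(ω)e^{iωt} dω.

F[f₁*f₂](ω) = \frac{\sqrt{6} \pi e^{- \frac{5 \omega^{2}}{96}}}{24}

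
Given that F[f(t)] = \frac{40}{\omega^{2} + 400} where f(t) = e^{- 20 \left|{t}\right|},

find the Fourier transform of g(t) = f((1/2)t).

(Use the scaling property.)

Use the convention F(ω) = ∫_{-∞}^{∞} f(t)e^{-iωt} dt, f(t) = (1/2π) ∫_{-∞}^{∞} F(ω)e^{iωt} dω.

F[g](ω) = \frac{20}{\omega^{2} + 100}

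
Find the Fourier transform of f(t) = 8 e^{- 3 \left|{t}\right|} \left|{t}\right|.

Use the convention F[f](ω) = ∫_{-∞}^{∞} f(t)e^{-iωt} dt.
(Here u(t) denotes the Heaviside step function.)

F(ω) = \frac{16 \left(9 - \omega^{2}\right)}{\left(\omega^{2} + 9\right)^{2}}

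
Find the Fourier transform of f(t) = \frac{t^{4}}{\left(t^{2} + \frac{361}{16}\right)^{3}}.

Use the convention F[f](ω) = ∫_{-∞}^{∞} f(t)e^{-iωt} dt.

F(ω) = \frac{\pi \left(361 \omega^{2} - 380 \left|{\omega}\right| + 48\right) e^{- \frac{19 \left|{\omega}\right|}{4}}}{608}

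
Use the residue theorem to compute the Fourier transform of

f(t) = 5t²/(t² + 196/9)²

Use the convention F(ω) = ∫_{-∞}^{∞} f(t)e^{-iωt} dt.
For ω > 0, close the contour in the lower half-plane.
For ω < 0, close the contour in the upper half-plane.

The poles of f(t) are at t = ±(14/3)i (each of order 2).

Let g(z) = f(z)e^{-iωz}; for large |z| the factor e^{-iωz} decays in the lower half-plane when ω > 0 and in the upper half-plane when ω < 0.

Case ω > 0 (lower half-plane, clockwise contour ⇒ F(ω) = -2πi·ΣRes):
  Res_{z = - \frac{14 i}{3}} g(z) = \frac{5 i \left(3 - 14 \omega\right) e^{- \frac{14 \omega}{3}}}{56} (pole of order 2)
  F(ω) = -2πi·ΣRes = \frac{5 \pi \left(3 - 14 \omega\right) e^{- \frac{14 \omega}{3}}}{28}

Case ω < 0 (upper half-plane, counterclockwise contour ⇒ F(ω) = +2πi·ΣRes):
  Res_{z = \frac{14 i}{3}} g(z) = \frac{5 i \left(- 14 \omega - 3\right) e^{\frac{14 \omega}{3}}}{56} (pole of order 2)
  F(ω) = 2πi·ΣRes = \frac{5 \pi \left(14 \omega + 3\right) e^{\frac{14 \omega}{3}}}{28}

Both cases combine into a single formula in |ω|:

F(ω) = \frac{5 \pi \left(3 - 14 \left|{\omega}\right|\right) e^{- \frac{14 \left|{\omega}\right|}{3}}}{28}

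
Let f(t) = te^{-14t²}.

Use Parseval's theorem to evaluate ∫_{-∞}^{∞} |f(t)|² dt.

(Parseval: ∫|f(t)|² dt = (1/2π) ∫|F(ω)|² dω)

∫|f(t)|² dt = \frac{\sqrt{7} \sqrt{\pi}}{784}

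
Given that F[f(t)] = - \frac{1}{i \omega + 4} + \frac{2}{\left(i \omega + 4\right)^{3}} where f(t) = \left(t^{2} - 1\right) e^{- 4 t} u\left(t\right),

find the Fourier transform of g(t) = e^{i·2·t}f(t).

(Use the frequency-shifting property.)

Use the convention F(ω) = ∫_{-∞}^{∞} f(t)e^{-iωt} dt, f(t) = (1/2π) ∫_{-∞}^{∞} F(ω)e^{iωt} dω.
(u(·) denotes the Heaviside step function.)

F[g](ω) = \frac{2 i \left(\omega - 2\right) - \left(i \left(\omega - 2\right) + 4\right)^{3} + 8}{\left(i \left(\omega - 2\right) + 4\right)^{4}}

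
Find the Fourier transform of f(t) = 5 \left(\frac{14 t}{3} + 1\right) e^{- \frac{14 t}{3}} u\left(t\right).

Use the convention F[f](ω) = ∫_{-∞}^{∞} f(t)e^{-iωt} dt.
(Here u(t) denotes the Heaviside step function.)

F(ω) = \frac{15 \left(- 3 i \omega - 28\right)}{9 \omega^{2} - 84 i \omega - 196}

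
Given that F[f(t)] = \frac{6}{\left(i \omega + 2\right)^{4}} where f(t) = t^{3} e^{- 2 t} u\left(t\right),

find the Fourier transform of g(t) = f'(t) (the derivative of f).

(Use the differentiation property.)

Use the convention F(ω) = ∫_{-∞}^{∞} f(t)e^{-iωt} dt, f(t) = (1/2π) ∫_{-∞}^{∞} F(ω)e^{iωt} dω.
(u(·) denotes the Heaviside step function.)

F[g](ω) = \frac{6 i \omega}{\left(i \omega + 2\right)^{4}}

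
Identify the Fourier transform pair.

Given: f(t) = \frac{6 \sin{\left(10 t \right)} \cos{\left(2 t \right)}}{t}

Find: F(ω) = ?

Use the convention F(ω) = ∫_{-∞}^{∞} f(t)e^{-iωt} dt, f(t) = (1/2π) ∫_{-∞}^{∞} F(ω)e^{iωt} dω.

F(ω) = \begin{cases} 6 \pi & \text{for}\: \omega > -8 \wedge \omega < 8 \\3 \pi & \text{for}\: \omega > -12 \wedge \omega < 12 \\0 & \text{otherwise} \end{cases}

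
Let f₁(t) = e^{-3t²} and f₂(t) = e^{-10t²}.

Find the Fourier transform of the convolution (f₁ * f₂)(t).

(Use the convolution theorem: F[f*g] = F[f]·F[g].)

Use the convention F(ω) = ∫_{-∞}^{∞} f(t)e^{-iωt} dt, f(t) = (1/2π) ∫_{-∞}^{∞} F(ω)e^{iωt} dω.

F[f₁*f₂](ω) = \frac{\sqrt{30} \pi e^{- \frac{13 \omega^{2}}{120}}}{30}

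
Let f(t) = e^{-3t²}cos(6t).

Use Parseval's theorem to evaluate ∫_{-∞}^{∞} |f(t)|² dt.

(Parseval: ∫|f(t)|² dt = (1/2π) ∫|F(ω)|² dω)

∫|f(t)|² dt = \frac{\sqrt{6} \sqrt{\pi} \left(1 + e^{6}\right)}{12 e^{6}}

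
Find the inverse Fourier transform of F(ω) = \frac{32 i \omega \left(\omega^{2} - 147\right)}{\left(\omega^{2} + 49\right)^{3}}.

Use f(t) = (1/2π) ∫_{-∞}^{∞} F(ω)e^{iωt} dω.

f(t) = 8 t e^{- 7 \left|{t}\right|} \left|{t}\right|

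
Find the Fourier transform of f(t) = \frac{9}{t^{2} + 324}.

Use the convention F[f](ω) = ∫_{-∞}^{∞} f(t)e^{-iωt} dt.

F(ω) = \frac{\pi e^{- 18 \left|{\omega}\right|}}{2}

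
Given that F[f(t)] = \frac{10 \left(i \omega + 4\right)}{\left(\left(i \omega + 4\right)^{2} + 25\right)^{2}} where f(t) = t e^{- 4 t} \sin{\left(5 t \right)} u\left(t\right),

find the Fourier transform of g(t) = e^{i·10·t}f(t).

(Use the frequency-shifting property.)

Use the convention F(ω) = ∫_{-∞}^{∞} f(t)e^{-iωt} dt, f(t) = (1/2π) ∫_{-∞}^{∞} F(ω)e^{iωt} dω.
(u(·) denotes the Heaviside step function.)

F[g](ω) = \frac{10 \left(i \left(\omega - 10\right) + 4\right)}{\left(\left(i \left(\omega - 10\right) + 4\right)^{2} + 25\right)^{2}}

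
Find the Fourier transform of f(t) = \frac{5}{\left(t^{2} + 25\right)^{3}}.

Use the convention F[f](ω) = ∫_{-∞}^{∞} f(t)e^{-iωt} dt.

F(ω) = \frac{\pi \left(25 \omega^{2} + 15 \left|{\omega}\right| + 3\right) e^{- 5 \left|{\omega}\right|}}{5000}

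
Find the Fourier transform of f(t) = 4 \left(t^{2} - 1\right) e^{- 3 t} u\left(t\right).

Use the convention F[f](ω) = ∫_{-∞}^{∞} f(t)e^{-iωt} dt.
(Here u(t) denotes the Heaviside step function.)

F(ω) = \frac{4 \left(2 i \omega - \left(i \omega + 3\right)^{3} + 6\right)}{\left(i \omega + 3\right)^{4}}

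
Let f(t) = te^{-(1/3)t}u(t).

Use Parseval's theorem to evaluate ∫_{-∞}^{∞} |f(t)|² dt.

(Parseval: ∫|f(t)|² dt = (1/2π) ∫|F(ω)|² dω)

∫|f(t)|² dt = \frac{27}{4}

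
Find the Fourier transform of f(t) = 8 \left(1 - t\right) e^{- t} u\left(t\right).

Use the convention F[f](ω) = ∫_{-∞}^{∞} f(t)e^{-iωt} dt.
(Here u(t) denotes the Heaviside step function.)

F(ω) = \frac{8 i \omega}{- \omega^{2} + 2 i \omega + 1}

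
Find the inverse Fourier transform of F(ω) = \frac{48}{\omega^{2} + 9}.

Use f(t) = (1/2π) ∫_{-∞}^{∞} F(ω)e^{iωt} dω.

f(t) = 8 e^{- 3 \left|{t}\right|}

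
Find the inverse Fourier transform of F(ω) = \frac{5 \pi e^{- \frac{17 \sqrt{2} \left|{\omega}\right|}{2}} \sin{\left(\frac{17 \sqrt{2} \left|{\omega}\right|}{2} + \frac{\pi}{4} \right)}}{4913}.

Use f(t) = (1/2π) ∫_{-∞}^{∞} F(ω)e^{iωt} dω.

f(t) = \frac{5}{t^{4} + 83521}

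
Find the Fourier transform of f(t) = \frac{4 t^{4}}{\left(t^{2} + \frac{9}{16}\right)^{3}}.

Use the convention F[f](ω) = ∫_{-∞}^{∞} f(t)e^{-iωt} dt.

F(ω) = \frac{\pi \left(3 \omega^{2} - 20 \left|{\omega}\right| + 16\right) e^{- \frac{3 \left|{\omega}\right|}{4}}}{8}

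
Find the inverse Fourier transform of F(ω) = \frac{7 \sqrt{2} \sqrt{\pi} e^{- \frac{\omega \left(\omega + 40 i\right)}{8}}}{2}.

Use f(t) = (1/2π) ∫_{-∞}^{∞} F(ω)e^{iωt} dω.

f(t) = 7 e^{- 2 \left(t - 5\right)^{2}}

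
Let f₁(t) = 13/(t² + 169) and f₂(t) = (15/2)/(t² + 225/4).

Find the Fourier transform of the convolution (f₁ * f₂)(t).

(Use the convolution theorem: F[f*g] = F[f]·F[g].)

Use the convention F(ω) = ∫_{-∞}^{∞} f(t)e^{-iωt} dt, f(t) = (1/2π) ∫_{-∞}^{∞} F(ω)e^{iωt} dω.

F[f₁*f₂](ω) = \pi^{2} e^{- \frac{41 \left|{\omega}\right|}{2}}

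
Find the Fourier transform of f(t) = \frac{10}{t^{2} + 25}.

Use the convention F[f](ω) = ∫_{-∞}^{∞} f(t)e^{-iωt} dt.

F(ω) = 2 \pi e^{- 5 \left|{\omega}\right|}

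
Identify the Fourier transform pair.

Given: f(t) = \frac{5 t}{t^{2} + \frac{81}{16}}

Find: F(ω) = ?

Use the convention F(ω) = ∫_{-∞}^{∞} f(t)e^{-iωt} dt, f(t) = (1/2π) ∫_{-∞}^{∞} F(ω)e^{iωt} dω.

F(ω) = - 5 i \pi e^{- \frac{9 \left|{\omega}\right|}{4}} \operatorname{sign}{\left(\omega \right)}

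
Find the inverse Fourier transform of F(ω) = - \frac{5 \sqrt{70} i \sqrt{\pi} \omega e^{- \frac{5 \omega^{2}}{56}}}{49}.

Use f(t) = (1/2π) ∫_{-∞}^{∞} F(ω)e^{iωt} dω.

f(t) = 8 t e^{- \frac{14 t^{2}}{5}}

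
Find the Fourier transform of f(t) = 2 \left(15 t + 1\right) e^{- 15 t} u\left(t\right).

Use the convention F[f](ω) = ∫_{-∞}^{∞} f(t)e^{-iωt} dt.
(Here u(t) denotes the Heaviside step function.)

F(ω) = \frac{2 \left(- i \omega - 30\right)}{\omega^{2} - 30 i \omega - 225}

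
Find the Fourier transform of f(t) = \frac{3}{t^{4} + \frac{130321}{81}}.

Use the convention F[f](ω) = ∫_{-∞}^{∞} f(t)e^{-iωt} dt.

F(ω) = \frac{81 \pi e^{- \frac{19 \sqrt{2} \left|{\omega}\right|}{6}} \sin{\left(\frac{19 \sqrt{2} \left|{\omega}\right|}{6} + \frac{\pi}{4} \right)}}{6859}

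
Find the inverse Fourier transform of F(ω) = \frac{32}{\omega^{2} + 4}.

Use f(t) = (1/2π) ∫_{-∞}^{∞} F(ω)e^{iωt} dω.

f(t) = 8 e^{- 2 \left|{t}\right|}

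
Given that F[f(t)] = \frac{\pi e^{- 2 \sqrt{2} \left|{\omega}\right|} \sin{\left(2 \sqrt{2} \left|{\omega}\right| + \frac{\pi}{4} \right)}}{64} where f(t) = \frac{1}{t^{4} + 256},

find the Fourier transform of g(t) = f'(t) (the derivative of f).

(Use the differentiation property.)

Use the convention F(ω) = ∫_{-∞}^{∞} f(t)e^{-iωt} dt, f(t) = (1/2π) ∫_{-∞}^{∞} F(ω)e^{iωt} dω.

F[g](ω) = \frac{i \pi \omega e^{- 2 \sqrt{2} \left|{\omega}\right|} \sin{\left(2 \sqrt{2} \left|{\omega}\right| + \frac{\pi}{4} \right)}}{64}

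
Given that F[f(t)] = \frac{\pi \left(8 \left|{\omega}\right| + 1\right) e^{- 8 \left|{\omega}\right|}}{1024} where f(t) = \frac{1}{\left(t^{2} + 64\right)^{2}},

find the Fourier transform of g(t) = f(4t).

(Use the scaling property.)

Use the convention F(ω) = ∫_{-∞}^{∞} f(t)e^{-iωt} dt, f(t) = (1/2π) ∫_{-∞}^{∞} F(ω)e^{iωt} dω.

F[g](ω) = \frac{\pi \left(2 \left|{\omega}\right| + 1\right) e^{- 2 \left|{\omega}\right|}}{4096}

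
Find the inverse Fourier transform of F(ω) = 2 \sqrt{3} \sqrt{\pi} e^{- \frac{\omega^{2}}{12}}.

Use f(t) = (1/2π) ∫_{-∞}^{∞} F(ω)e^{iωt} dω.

f(t) = 6 e^{- 3 t^{2}}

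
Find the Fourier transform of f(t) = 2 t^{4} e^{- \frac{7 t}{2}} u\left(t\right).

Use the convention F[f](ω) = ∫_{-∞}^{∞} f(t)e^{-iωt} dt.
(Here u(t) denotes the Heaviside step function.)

F(ω) = \frac{1536}{\left(2 i \omega + 7\right)^{5}}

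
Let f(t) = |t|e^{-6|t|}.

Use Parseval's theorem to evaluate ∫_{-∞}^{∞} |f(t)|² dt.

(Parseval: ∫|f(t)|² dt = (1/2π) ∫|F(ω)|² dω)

∫|f(t)|² dt = \frac{1}{432}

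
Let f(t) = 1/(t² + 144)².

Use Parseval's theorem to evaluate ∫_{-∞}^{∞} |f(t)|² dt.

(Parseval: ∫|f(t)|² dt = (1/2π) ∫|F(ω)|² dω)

∫|f(t)|² dt = \frac{5 \pi}{573308928}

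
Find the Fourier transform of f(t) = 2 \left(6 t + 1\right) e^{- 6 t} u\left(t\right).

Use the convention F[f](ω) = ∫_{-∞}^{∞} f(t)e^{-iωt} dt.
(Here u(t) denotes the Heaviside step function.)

F(ω) = \frac{2 \left(- i \omega - 12\right)}{\omega^{2} - 12 i \omega - 36}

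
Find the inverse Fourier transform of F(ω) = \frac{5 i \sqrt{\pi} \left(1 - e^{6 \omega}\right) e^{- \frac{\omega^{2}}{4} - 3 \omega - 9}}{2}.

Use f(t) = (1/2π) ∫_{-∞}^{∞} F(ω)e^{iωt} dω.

f(t) = 5 e^{- t^{2}} \sin{\left(6 t \right)}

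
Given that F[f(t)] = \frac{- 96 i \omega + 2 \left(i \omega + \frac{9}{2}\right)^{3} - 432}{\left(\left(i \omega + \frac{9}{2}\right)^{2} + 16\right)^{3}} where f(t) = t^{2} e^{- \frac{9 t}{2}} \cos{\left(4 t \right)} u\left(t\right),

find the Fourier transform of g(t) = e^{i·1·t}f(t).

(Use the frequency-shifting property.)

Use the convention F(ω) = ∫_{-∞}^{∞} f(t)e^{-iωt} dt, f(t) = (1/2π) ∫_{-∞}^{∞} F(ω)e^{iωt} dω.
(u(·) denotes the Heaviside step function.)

F[g](ω) = \frac{16 \left(384 i \left(1 - \omega\right) + \left(2 i \left(\omega - 1\right) + 9\right)^{3} - 1728\right)}{\left(\left(2 i \left(\omega - 1\right) + 9\right)^{2} + 64\right)^{3}}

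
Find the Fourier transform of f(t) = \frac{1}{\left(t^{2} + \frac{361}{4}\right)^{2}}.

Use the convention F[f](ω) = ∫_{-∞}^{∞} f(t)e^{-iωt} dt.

F(ω) = \frac{2 \pi \left(19 \left|{\omega}\right| + 2\right) e^{- \frac{19 \left|{\omega}\right|}{2}}}{6859}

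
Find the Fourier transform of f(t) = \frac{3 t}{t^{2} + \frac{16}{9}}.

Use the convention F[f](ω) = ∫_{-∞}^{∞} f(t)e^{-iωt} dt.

F(ω) = - 3 i \pi e^{- \frac{4 \left|{\omega}\right|}{3}} \operatorname{sign}{\left(\omega \right)}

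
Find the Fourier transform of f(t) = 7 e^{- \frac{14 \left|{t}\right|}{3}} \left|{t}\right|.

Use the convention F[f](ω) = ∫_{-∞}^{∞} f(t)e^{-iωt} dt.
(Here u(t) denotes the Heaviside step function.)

F(ω) = \frac{126 \left(196 - 9 \omega^{2}\right)}{\left(9 \omega^{2} + 196\right)^{2}}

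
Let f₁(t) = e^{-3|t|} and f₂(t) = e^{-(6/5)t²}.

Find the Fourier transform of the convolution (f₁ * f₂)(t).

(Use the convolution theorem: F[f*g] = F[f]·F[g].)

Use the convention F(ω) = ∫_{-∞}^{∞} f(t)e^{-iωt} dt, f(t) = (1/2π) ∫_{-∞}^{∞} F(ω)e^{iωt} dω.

F[f₁*f₂](ω) = \frac{\sqrt{30} \sqrt{\pi} e^{- \frac{5 \omega^{2}}{24}}}{\omega^{2} + 9}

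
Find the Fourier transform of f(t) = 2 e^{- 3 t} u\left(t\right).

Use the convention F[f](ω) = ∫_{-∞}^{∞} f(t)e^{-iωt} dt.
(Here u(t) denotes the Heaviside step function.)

F(ω) = \frac{2}{i \omega + 3}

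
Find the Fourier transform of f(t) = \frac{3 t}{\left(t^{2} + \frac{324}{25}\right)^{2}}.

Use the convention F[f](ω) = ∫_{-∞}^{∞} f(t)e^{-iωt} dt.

F(ω) = - \frac{5 i \pi \omega e^{- \frac{18 \left|{\omega}\right|}{5}}}{12}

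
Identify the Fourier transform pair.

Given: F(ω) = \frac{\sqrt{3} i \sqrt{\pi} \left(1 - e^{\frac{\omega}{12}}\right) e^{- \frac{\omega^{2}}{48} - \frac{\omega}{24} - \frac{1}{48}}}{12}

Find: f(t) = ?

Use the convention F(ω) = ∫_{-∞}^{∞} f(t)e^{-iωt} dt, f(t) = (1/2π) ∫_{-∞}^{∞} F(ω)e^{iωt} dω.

f(t) = e^{- 12 t^{2}} \sin{\left(t \right)}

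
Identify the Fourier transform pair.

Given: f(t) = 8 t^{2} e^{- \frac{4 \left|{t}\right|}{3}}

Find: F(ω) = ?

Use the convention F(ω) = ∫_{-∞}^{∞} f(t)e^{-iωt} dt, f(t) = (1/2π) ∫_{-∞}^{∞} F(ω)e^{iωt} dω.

F(ω) = \frac{3456 \left(16 - 27 \omega^{2}\right)}{\left(9 \omega^{2} + 16\right)^{3}}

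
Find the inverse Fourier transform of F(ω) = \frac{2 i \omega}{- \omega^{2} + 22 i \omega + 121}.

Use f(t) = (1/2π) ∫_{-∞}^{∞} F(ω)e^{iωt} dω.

f(t) = 2 \left(1 - 11 t\right) e^{- 11 t} u\left(t\right)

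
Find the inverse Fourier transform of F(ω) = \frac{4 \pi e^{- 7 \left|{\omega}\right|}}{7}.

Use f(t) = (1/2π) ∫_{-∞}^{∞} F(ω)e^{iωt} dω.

f(t) = \frac{4}{t^{2} + 49}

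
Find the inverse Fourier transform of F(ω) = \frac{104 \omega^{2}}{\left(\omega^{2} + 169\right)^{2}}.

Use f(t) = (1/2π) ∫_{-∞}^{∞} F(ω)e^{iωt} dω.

f(t) = 2 \left(1 - 13 \left|{t}\right|\right) e^{- 13 \left|{t}\right|}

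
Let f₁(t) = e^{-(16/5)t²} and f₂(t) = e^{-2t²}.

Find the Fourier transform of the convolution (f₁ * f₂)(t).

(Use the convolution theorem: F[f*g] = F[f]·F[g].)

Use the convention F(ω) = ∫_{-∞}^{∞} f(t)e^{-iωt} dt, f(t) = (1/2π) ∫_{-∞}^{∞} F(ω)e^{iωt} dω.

F[f₁*f₂](ω) = \frac{\sqrt{10} \pi e^{- \frac{13 \omega^{2}}{64}}}{8}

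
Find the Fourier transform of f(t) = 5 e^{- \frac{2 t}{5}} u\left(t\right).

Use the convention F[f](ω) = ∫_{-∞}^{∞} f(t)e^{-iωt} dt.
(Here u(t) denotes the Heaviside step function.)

F(ω) = \frac{25}{5 i \omega + 2}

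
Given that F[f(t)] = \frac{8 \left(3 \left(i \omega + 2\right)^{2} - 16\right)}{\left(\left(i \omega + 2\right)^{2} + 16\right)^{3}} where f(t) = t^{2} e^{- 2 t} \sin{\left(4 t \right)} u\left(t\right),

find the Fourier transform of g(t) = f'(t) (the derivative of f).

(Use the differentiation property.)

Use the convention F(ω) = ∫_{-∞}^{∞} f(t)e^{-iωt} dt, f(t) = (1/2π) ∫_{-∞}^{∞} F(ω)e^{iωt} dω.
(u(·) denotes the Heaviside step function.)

F[g](ω) = \frac{8 i \omega \left(3 \left(i \omega + 2\right)^{2} - 16\right)}{\left(\left(i \omega + 2\right)^{2} + 16\right)^{3}}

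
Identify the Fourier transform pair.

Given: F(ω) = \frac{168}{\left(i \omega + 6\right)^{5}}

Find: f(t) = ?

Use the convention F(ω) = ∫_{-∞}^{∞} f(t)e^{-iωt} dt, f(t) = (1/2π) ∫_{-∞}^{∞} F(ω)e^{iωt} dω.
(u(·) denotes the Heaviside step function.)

f(t) = 7 t^{4} e^{- 6 t} u\left(t\right)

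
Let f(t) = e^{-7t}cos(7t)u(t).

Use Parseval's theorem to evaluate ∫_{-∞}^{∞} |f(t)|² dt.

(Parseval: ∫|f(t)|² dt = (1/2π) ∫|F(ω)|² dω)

∫|f(t)|² dt = \frac{3}{56}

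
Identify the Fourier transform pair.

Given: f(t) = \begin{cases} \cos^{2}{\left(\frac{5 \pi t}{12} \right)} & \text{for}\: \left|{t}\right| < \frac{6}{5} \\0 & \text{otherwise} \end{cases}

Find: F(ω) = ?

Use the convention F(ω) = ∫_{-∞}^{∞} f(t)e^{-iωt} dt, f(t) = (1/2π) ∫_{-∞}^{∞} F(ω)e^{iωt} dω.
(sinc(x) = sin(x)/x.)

F(ω) = - \frac{30 \pi^{2} \operatorname{sinc}{\left(\frac{6 \omega}{5} \right)}}{36 \omega^{2} - 25 \pi^{2}}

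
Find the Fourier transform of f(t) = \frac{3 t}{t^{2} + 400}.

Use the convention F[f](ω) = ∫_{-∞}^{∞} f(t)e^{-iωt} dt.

F(ω) = - 3 i \pi e^{- 20 \left|{\omega}\right|} \operatorname{sign}{\left(\omega \right)}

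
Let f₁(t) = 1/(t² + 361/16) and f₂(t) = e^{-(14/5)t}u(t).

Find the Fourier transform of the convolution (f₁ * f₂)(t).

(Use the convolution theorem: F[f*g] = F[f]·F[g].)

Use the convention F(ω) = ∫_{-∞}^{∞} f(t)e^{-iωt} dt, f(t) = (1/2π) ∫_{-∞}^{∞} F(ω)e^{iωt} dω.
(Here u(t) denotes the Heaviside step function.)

F[f₁*f₂](ω) = \frac{20 \pi e^{- \frac{19 \left|{\omega}\right|}{4}}}{19 \left(5 i \omega + 14\right)}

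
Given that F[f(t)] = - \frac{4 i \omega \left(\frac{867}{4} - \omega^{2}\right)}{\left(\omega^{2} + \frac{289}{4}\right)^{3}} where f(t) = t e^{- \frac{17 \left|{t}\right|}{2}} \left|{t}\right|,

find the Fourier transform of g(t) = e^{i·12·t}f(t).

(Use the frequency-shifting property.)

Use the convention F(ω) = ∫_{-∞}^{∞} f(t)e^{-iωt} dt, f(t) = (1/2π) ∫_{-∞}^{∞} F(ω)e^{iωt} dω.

F[g](ω) = \frac{64 i \left(\omega - 12\right) \left(4 \left(\omega - 12\right)^{2} - 867\right)}{\left(4 \left(\omega - 12\right)^{2} + 289\right)^{3}}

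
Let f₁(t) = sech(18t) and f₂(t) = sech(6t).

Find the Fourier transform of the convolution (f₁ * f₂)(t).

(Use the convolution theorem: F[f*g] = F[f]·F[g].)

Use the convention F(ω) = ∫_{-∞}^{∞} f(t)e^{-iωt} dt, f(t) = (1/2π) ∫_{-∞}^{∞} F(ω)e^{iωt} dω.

F[f₁*f₂](ω) = \frac{\pi^{2}}{108 \cosh{\left(\frac{\pi \omega}{36} \right)} \cosh{\left(\frac{\pi \omega}{12} \right)}}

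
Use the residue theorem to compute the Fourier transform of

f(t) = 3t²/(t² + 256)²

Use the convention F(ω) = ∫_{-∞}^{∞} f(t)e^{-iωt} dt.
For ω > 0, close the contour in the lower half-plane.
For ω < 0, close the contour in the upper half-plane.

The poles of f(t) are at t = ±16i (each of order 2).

Let g(z) = f(z)e^{-iωz}; for large |z| the factor e^{-iωz} decays in the lower half-plane when ω > 0 and in the upper half-plane when ω < 0.

Case ω > 0 (lower half-plane, clockwise contour ⇒ F(ω) = -2πi·ΣRes):
  Res_{z = - 16 i} g(z) = \frac{3 i \left(1 - 16 \omega\right) e^{- 16 \omega}}{64} (pole of order 2)
  F(ω) = -2πi·ΣRes = \frac{3 \pi \left(1 - 16 \omega\right) e^{- 16 \omega}}{32}

Case ω < 0 (upper half-plane, counterclockwise contour ⇒ F(ω) = +2πi·ΣRes):
  Res_{z = 16 i} g(z) = \frac{3 i \left(- 16 \omega - 1\right) e^{16 \omega}}{64} (pole of order 2)
  F(ω) = 2πi·ΣRes = \frac{3 \pi \left(16 \omega + 1\right) e^{16 \omega}}{32}

Both cases combine into a single formula in |ω|:

F(ω) = \frac{3 \pi \left(1 - 16 \left|{\omega}\right|\right) e^{- 16 \left|{\omega}\right|}}{32}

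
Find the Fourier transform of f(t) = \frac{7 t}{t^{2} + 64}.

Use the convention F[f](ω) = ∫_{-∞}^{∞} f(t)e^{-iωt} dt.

F(ω) = - 7 i \pi e^{- 8 \left|{\omega}\right|} \operatorname{sign}{\left(\omega \right)}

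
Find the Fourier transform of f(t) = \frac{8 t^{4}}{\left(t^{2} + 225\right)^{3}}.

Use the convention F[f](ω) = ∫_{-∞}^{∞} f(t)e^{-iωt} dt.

F(ω) = \frac{\pi \left(75 \omega^{2} - 25 \left|{\omega}\right| + 1\right) e^{- 15 \left|{\omega}\right|}}{5}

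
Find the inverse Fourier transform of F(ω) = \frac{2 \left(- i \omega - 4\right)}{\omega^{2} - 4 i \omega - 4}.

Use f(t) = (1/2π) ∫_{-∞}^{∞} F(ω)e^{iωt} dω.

f(t) = 2 \left(2 t + 1\right) e^{- 2 t} u\left(t\right)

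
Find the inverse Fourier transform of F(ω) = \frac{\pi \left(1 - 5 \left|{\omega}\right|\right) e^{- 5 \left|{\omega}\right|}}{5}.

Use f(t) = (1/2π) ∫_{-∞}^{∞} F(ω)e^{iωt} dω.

f(t) = \frac{2 t^{2}}{\left(t^{2} + 25\right)^{2}}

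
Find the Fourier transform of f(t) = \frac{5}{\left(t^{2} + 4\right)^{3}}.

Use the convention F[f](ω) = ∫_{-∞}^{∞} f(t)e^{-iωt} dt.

F(ω) = \frac{5 \pi \left(4 \omega^{2} + 6 \left|{\omega}\right| + 3\right) e^{- 2 \left|{\omega}\right|}}{256}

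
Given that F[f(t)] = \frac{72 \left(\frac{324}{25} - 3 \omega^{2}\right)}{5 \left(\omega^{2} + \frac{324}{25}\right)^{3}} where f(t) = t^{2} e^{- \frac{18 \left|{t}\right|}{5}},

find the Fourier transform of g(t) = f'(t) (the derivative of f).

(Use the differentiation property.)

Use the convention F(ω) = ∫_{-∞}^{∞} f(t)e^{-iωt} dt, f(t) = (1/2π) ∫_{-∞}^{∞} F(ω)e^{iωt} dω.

F[g](ω) = - \frac{27000 i \omega \left(25 \omega^{2} - 108\right)}{\left(25 \omega^{2} + 324\right)^{3}}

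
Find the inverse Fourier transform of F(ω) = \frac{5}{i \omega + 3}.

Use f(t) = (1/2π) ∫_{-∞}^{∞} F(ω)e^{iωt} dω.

f(t) = 5 e^{- 3 t} u\left(t\right)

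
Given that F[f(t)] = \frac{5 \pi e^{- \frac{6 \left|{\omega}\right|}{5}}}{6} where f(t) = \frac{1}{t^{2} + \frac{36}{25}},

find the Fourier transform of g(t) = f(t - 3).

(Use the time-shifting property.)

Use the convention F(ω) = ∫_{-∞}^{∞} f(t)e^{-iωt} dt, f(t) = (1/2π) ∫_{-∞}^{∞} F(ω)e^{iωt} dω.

F[g](ω) = \frac{5 \pi e^{- 3 i \omega - \frac{6 \left|{\omega}\right|}{5}}}{6}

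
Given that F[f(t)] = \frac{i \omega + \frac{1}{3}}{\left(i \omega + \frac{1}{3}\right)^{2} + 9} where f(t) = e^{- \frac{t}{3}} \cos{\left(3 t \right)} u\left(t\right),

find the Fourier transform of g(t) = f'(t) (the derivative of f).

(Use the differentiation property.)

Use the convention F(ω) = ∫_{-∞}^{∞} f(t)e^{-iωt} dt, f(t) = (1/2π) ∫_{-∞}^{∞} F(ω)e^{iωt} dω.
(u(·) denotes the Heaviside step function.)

F[g](ω) = \frac{3 \omega \left(3 \omega - i\right)}{9 \omega^{2} - 6 i \omega - 82}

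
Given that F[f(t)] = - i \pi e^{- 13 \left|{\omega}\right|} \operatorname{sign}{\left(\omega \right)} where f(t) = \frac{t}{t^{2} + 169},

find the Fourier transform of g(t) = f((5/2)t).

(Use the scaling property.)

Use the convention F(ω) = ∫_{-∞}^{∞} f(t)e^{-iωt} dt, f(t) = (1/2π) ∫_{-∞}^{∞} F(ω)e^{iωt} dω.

F[g](ω) = - \frac{2 i \pi e^{- \frac{26 \left|{\omega}\right|}{5}} \operatorname{sign}{\left(\omega \right)}}{5}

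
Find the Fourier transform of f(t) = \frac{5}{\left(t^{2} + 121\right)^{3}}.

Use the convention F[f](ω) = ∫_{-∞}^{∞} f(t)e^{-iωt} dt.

F(ω) = \frac{5 \pi \left(121 \omega^{2} + 33 \left|{\omega}\right| + 3\right) e^{- 11 \left|{\omega}\right|}}{1288408}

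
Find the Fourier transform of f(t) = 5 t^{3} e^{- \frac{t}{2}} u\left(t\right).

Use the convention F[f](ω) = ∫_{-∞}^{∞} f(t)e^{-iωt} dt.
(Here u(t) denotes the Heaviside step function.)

F(ω) = \frac{480}{\left(2 i \omega + 1\right)^{4}}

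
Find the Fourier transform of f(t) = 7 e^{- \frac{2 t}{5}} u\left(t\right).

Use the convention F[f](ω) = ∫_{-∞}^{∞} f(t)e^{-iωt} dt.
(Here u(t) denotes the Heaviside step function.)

F(ω) = \frac{35}{5 i \omega + 2}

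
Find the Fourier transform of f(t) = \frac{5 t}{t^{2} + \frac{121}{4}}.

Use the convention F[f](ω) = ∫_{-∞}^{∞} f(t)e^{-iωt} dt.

F(ω) = - 5 i \pi e^{- \frac{11 \left|{\omega}\right|}{2}} \operatorname{sign}{\left(\omega \right)}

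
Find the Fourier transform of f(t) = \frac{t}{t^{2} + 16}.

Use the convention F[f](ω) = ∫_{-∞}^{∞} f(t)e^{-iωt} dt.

F(ω) = - i \pi e^{- 4 \left|{\omega}\right|} \operatorname{sign}{\left(\omega \right)}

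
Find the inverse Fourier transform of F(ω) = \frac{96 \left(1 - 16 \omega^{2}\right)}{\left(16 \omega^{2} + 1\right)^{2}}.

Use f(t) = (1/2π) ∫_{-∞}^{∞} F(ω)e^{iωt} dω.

f(t) = 3 e^{- \frac{\left|{t}\right|}{4}} \left|{t}\right|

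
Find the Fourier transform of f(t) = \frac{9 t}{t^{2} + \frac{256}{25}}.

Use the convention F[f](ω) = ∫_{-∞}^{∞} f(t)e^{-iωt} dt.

F(ω) = - 9 i \pi e^{- \frac{16 \left|{\omega}\right|}{5}} \operatorname{sign}{\left(\omega \right)}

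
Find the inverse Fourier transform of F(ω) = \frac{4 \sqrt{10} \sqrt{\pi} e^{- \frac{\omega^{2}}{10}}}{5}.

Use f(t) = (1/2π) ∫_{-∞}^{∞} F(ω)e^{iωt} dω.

f(t) = 4 e^{- \frac{5 t^{2}}{2}}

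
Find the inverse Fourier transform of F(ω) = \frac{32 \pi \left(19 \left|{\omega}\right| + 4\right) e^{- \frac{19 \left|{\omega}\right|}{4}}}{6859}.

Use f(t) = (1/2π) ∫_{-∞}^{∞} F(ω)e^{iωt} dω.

f(t) = \frac{4}{\left(t^{2} + \frac{361}{16}\right)^{2}}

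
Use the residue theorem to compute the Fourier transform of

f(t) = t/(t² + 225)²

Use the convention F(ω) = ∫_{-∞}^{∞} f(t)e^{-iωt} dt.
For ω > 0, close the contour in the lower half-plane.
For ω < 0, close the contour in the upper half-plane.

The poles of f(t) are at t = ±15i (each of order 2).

Let g(z) = f(z)e^{-iωz}; for large |z| the factor e^{-iωz} decays in the lower half-plane when ω > 0 and in the upper half-plane when ω < 0.

Case ω > 0 (lower half-plane, clockwise contour ⇒ F(ω) = -2πi·ΣRes):
  Res_{z = - 15 i} g(z) = \frac{\omega e^{- 15 \omega}}{60} (pole of order 2)
  F(ω) = -2πi·ΣRes = - \frac{i \pi \omega e^{- 15 \omega}}{30}

Case ω < 0 (upper half-plane, counterclockwise contour ⇒ F(ω) = +2πi·ΣRes):
  Res_{z = 15 i} g(z) = - \frac{\omega e^{15 \omega}}{60} (pole of order 2)
  F(ω) = 2πi·ΣRes = - \frac{i \pi \omega e^{15 \omega}}{30}

Both cases combine into a single formula in |ω|:

F(ω) = - \frac{i \pi \omega e^{- 15 \left|{\omega}\right|}}{30}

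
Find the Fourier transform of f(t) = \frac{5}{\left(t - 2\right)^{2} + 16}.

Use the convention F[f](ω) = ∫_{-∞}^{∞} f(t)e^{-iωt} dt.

F(ω) = \frac{5 \pi e^{- 2 i \omega - 4 \left|{\omega}\right|}}{4}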